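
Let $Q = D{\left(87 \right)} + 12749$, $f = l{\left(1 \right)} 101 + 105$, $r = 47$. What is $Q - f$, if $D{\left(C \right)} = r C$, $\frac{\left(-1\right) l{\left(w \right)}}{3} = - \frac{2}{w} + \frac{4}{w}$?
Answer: $17339$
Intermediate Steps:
$l{\left(w \right)} = - \frac{6}{w}$ ($l{\left(w \right)} = - 3 \left(- \frac{2}{w} + \frac{4}{w}\right) = - 3 \frac{2}{w} = - \frac{6}{w}$)
$D{\left(C \right)} = 47 C$
$f = -501$ ($f = - \frac{6}{1} \cdot 101 + 105 = \left(-6\right) 1 \cdot 101 + 105 = \left(-6\right) 101 + 105 = -606 + 105 = -501$)
$Q = 16838$ ($Q = 47 \cdot 87 + 12749 = 4089 + 12749 = 16838$)
$Q - f = 16838 - -501 = 16838 + 501 = 17339$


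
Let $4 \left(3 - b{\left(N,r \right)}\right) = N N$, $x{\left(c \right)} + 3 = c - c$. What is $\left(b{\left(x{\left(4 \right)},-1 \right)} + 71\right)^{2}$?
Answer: $\frac{82369}{16} \approx 5148.1$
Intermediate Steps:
$x{\left(c \right)} = -3$ ($x{\left(c \right)} = -3 + \left(c - c\right) = -3 + 0 = -3$)
$b{\left(N,r \right)} = 3 - \frac{N^{2}}{4}$ ($b{\left(N,r \right)} = 3 - \frac{N N}{4} = 3 - \frac{N^{2}}{4}$)
$\left(b{\left(x{\left(4 \right)},-1 \right)} + 71\right)^{2} = \left(\left(3 - \frac{\left(-3\right)^{2}}{4}\right) + 71\right)^{2} = \left(\left(3 - \frac{9}{4}\right) + 71\right)^{2} = \left(\frac{3}{4} + 71\right)^{2} = \left(\frac{287}{4}\right)^{2} = \frac{82369}{16}$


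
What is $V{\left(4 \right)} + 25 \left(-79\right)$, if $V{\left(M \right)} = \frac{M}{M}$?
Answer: $-1974$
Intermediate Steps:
$V{\left(M \right)} = 1$
$V{\left(4 \right)} + 25 \left(-79\right) = 1 + 25 \left(-79\right) = 1 - 1975 = -1974$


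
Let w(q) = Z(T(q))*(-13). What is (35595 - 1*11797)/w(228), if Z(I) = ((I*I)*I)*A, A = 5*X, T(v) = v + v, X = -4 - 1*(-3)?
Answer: 11899/3081611520 ≈ 3.8613e-6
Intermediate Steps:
X = -1 (X = -4 + 3 = -1)
T(v) = 2*v
A = -5 (A = 5*(-1) = -5)
Z(I) = -5*I**3 (Z(I) = ((I*I)*I)*(-5) = (I**2*I)*(-5) = I**3*(-5) = -5*I**3)
w(q) = 520*q**3 (w(q) = -5*8*q**3*(-13) = -40*q**3*(-13) = 520*q**3)
(35595 - 1*11797)/w(228) = (35595 - 1*11797)/((520*228**3)) = (35595 - 11797)/((520*11852352)) = 23798/6163223040 = 23798*(1/6163223040) = 11899/3081611520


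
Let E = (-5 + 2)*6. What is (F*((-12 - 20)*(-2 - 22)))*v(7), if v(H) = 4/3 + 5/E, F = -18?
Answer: -14592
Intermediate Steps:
E = -18 (E = -3*6 = -18)
v(H) = 19/18 (v(H) = 4/3 + 5/(-18) = 4*(⅓) + 5*(-1/18) = 4/3 - 5/18 = 19/18)
(F*((-12 - 20)*(-2 - 22)))*v(7) = -18*(-12 - 20)*(-2 - 22)*(19/18) = -(-576)*(-24)*(19/18) = -18*768*(19/18) = -13824*19/18 = -14592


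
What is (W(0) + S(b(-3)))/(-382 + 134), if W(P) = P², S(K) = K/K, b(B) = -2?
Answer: -1/248 ≈ -0.0040323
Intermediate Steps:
S(K) = 1
(W(0) + S(b(-3)))/(-382 + 134) = (0² + 1)/(-382 + 134) = (0 + 1)/(-248) = 1*(-1/248) = -1/248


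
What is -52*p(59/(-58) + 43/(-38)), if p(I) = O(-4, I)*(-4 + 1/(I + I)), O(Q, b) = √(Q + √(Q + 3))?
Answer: 130299*√(-4 + I)/592 ≈ 54.606 + 443.57*I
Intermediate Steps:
O(Q, b) = √(Q + √(3 + Q))
p(I) = √(-4 + I)*(-4 + 1/(2*I)) (p(I) = √(-4 + √(3 - 4))*(-4 + 1/(I + I)) = √(-4 + √(-1))*(-4 + 1/(2*I)) = √(-4 + I)*(-4 + 1/(2*I)))
-52*p(59/(-58) + 43/(-38)) = -26*√(-4 + I)*(1 - 8*(59/(-58) + 43/(-38)))/(59/(-58) + 43/(-38)) = -26*√(-4 + I)*(1 - 8*(59*(-1/58) + 43*(-1/38)))/(59*(-1/58) + 43*(-1/38)) = -26*√(-4 + I)*(1 - 8*(-59/58 - 43/38))/(-59/58 - 43/38) = -26*√(-4 + I)*(1 - 8*(-1184/551))/(-1184/551) = -26*(-551)*√(-4 + I)*(1 + 9472/551)/1184 = -26*(-551)*√(-4 + I)*10023/(1184*551) = -(-130299)*√(-4 + I)/592 = 130299*√(-4 + I)/592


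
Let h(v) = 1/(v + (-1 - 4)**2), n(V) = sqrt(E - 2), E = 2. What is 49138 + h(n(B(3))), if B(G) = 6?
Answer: 1228451/25 ≈ 49138.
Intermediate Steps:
n(V) = 0 (n(V) = sqrt(2 - 2) = sqrt(0) = 0)
h(v) = 1/(25 + v) (h(v) = 1/(v + (-5)**2) = 1/(v + 25) = 1/(25 + v))
49138 + h(n(B(3))) = 49138 + 1/(25 + 0) = 49138 + 1/25 = 1228451/25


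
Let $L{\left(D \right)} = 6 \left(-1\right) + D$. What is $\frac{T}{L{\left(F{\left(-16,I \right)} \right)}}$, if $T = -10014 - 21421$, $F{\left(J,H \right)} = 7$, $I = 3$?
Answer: $-31435$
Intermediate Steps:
$T = -31435$ ($T = -10014 - 21421 = -31435$)
$L{\left(D \right)} = -6 + D$
$\frac{T}{L{\left(F{\left(-16,I \right)} \right)}} = - \frac{31435}{-6 + 7} = - \frac{31435}{1} = \left(-31435\right) 1 = -31435$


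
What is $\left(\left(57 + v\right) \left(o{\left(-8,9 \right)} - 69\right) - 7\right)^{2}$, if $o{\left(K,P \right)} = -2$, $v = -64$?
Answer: $240100$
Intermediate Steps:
$\left(\left(57 + v\right) \left(o{\left(-8,9 \right)} - 69\right) - 7\right)^{2} = \left(\left(57 - 64\right) \left(-2 - 69\right) - 7\right)^{2} = \left(\left(-7\right) \left(-71\right) - 7\right)^{2} = \left(497 - 7\right)^{2} = 490^{2} = 240100$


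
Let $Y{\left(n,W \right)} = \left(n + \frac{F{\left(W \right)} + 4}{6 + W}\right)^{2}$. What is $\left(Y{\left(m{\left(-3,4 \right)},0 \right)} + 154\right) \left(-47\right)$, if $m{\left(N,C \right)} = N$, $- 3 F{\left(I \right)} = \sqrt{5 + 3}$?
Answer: $- \frac{607099}{81} - \frac{658 \sqrt{2}}{27} \approx -7529.5$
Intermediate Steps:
$F{\left(I \right)} = - \frac{2 \sqrt{2}}{3}$ ($F{\left(I \right)} = - \frac{\sqrt{5 + 3}}{3} = - \frac{\sqrt{8}}{3} = - \frac{2 \sqrt{2}}{3}$)
$Y{\left(n,W \right)} = \left(n + \frac{4 - \frac{2 \sqrt{2}}{3}}{6 + W}\right)^{2}$ ($Y{\left(n,W \right)} = \left(n + \frac{- \frac{2 \sqrt{2}}{3} + 4}{6 + W}\right)^{2} = \left(n + \frac{4 - \frac{2 \sqrt{2}}{3}}{6 + W}\right)^{2}$)
$\left(Y{\left(m{\left(-3,4 \right)},0 \right)} + 154\right) \left(-47\right) = \left(\frac{\left(12 - 2 \sqrt{2} + 18 \left(-3\right) + 3 \cdot 0 \left(-3\right)\right)^{2}}{9 \left(6 + 0\right)^{2}} + 154\right) \left(-47\right) = \left(\frac{\left(12 - 2 \sqrt{2} - 54 + 0\right)^{2}}{9 \cdot 36} + 154\right) \left(-47\right) = \left(\frac{1}{9} \cdot \frac{1}{36} \left(-42 - 2 \sqrt{2}\right)^{2} + 154\right) \left(-47\right) = \left(\frac{\left(-42 - 2 \sqrt{2}\right)^{2}}{324} + 154\right) \left(-47\right) = \left(154 + \frac{\left(-42 - 2 \sqrt{2}\right)^{2}}{324}\right) \left(-47\right) = -7238 - \frac{47 \left(-42 - 2 \sqrt{2}\right)^{2}}{324}$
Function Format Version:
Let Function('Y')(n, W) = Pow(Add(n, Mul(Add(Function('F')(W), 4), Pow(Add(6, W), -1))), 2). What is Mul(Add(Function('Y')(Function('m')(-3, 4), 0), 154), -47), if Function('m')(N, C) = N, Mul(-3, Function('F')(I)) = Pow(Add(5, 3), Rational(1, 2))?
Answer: Add(Rational(-607099, 81), Mul(Rational(-658, 27), Pow(2, Rational(1, 2)))) ≈ -7529.5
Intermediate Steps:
Function('F')(I) = Mul(Rational(-2, 3), Pow(2, Rational(1, 2))) (Function('F')(I) = Mul(Rational(-1, 3), Pow(Add(5, 3), Rational(1, 2))) = Mul(Rational(-1, 3), Pow(8, Rational(1, 2))) = Mul(Rational(-1, 3), Mul(2, Pow(2, Rational(1, 2)))) = Mul(Rational(-2, 3), Pow(2, Rational(1, 2))))
Function('Y')(n, W) = Pow(Add(n, Mul(Pow(Add(6, W), -1), Add(4, Mul(Rational(-2, 3), Pow(2, Rational(1, 2)))))), 2) (Function('Y')(n, W) = Pow(Add(n, Mul(Add(Mul(Rational(-2, 3), Pow(2, Rational(1, 2))), 4), Pow(Add(6, W), -1))), 2) = Pow(Add(n, Mul(Add(4, Mul(Rational(-2, 3), Pow(2, Rational(1, 2)))), Pow(Add(6, W), -1))), 2) = Pow(Add(n, Mul(Pow(Add(6, W), -1), Add(4, Mul(Rational(-2, 3), Pow(2, Rational(1, 2)))))), 2))
Mul(Add(Function('Y')(Function('m')(-3, 4), 0), 154), -47) = Mul(Add(Mul(Rational(1, 9), Pow(Add(6, 0), -2), Pow(Add(12, Mul(-2, Pow(2, Rational(1, 2))), Mul(18, -3), Mul(3, 0, -3)), 2)), 154), -47) = Mul(Add(Mul(Rational(1, 9), Pow(6, -2), Pow(Add(12, Mul(-2, Pow(2, Rational(1, 2))), -54, 0), 2)), 154), -47) = Mul(Add(Mul(Rational(1, 9), Rational(1, 36), Pow(Add(-42, Mul(-2, Pow(2, Rational(1, 2)))), 2)), 154), -47) = Mul(Add(Mul(Rational(1, 324), Pow(Add(-42, Mul(-2, Pow(2, Rational(1, 2)))), 2)), 154), -47) = Mul(Add(154, Mul(Rational(1, 324), Pow(Add(-42, Mul(-2, Pow(2, Rational(1, 2)))), 2))), -47) = Add(-7238, Mul(Rational(-47, 324), Pow(Add(-42, Mul(-2, Pow(2, Rational(1, 2)))), 2)))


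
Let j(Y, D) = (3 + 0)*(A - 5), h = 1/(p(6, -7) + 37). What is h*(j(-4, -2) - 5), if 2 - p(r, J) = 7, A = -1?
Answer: -23/32 ≈ -0.71875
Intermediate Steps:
p(r, J) = -5 (p(r, J) = 2 - 1*7 = 2 - 7 = -5)
h = 1/32 (h = 1/(-5 + 37) = 1/32 ≈ 0.031250)
j(Y, D) = -18 (j(Y, D) = (3 + 0)*(-1 - 5) = 3*(-6) = -18)
h*(j(-4, -2) - 5) = (-18 - 5)/32 = (1/32)*(-23) = -23/32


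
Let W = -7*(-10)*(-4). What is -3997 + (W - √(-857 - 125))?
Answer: -4277 - I*√982 ≈ -4277.0 - 31.337*I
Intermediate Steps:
W = -280 (W = 70*(-4) = -280)
-3997 + (W - √(-857 - 125)) = -3997 + (-280 - √(-857 - 125)) = -3997 + (-280 - √(-982)) = -3997 + (-280 - I*√982) = -4277 - I*√982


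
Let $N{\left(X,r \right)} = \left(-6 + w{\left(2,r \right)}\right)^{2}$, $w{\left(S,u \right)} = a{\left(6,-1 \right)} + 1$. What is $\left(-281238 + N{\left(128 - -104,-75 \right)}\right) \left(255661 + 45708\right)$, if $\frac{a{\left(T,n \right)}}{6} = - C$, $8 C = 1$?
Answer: $- \frac{1355943212951}{16} \approx -8.4746 \cdot 10^{10}$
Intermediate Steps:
$C = \frac{1}{8}$ ($C = \frac{1}{8} \cdot 1 = \frac{1}{8} \approx 0.125$)
$a{\left(T,n \right)} = - \frac{3}{4}$ ($a{\left(T,n \right)} = 6 \left(\left(-1\right) \frac{1}{8}\right) = 6 \left(- \frac{1}{8}\right) = - \frac{3}{4}$)
$w{\left(S,u \right)} = \frac{1}{4}$ ($w{\left(S,u \right)} = - \frac{3}{4} + 1 = \frac{1}{4}$)
$N{\left(X,r \right)} = \frac{529}{16}$ ($N{\left(X,r \right)} = \left(-6 + \frac{1}{4}\right)^{2} = \left(- \frac{23}{4}\right)^{2} = \frac{529}{16}$)
$\left(-281238 + N{\left(128 - -104,-75 \right)}\right) \left(255661 + 45708\right) = \left(-281238 + \frac{529}{16}\right) \left(255661 + 45708\right) = \left(- \frac{4499279}{16}\right) 301369 = - \frac{1355943212951}{16}$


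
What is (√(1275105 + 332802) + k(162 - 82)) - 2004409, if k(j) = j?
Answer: -2004329 + √1607907 ≈ -2.0031e+6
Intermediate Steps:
(√(1275105 + 332802) + k(162 - 82)) - 2004409 = (√(1275105 + 332802) + (162 - 82)) - 2004409 = (√1607907 + 80) - 2004409 = (80 + √1607907) - 2004409 = -2004329 + √1607907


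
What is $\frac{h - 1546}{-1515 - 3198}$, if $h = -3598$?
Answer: $\frac{5144}{4713} \approx 1.0914$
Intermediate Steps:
$\frac{h - 1546}{-1515 - 3198} = \frac{-3598 - 1546}{-1515 - 3198} = - \frac{5144}{-4713} = \left(-5144\right) \left(- \frac{1}{4713}\right) = \frac{5144}{4713}$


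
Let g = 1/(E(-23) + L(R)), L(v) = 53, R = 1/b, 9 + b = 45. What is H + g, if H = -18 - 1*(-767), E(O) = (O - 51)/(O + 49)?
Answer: 488361/652 ≈ 749.02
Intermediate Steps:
b = 36 (b = -9 + 45 = 36)
R = 1/36 ≈ 0.027778
E(O) = (-51 + O)/(49 + O)
H = 749 (H = -18 + 767 = 749)
g = 13/652 (g = 1/((-51 - 23)/(49 - 23) + 53) = 1/(-74/26 + 53) = 1/((1/26)*(-74) + 53) = 1/(-37/13 + 53) = 1/(652/13) = 13/652 ≈ 0.019939)
H + g = 749 + 13/652 = 488361/652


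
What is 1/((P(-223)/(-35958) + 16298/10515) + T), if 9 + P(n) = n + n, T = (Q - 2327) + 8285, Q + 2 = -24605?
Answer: -9694830/180783735239 ≈ -5.3627e-5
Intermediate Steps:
Q = -24607 (Q = -2 - 24605 = -24607)
T = -18649 (T = (-24607 - 2327) + 8285 = -26934 + 8285 = -18649)
P(n) = -9 + 2*n (P(n) = -9 + (n + n) = -9 + 2*n)
1/((P(-223)/(-35958) + 16298/10515) + T) = 1/(((-9 + 2*(-223))/(-35958) + 16298/10515) - 18649) = 1/(((-9 - 446)*(-1/35958) + 16298*(1/10515)) - 18649) = 1/((-455*(-1/35958) + 16298/10515) - 18649) = 1/((35/2766 + 16298/10515) - 18649) = 1/(15149431/9694830 - 18649) = 1/(-180783735239/9694830) = -9694830/180783735239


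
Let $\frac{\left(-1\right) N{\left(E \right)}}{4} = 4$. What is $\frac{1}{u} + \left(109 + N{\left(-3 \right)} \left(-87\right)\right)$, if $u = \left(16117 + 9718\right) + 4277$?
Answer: $\frac{45198113}{30112} \approx 1501.0$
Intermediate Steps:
$N{\left(E \right)} = -16$ ($N{\left(E \right)} = \left(-4\right) 4 = -16$)
$u = 30112$ ($u = 25835 + 4277 = 30112$)
$\frac{1}{u} + \left(109 + N{\left(-3 \right)} \left(-87\right)\right) = \frac{1}{30112} + \left(109 - -1392\right) = \frac{1}{30112} + \left(109 + 1392\right) = \frac{1}{30112} + 1501 = \frac{45198113}{30112}$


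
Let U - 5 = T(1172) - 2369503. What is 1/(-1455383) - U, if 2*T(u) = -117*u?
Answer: 3548311076979/1455383 ≈ 2.4381e+6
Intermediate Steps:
T(u) = -117*u/2 (T(u) = (-117*u)/2 = -117*u/2)
U = -2438060 (U = 5 + (-117/2*1172 - 2369503) = 5 + (-68562 - 2369503) = 5 - 2438065 = -2438060)
1/(-1455383) - U = 1/(-1455383) - 1*(-2438060) = -1/1455383 + 2438060 = 3548311076979/1455383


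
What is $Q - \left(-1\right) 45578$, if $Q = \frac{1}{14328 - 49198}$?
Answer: $\frac{1589304859}{34870} \approx 45578.0$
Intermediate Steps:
$Q = - \frac{1}{34870}$ ($Q = \frac{1}{-34870} = - \frac{1}{34870} \approx -2.8678 \cdot 10^{-5}$)
$Q - \left(-1\right) 45578 = - \frac{1}{34870} - \left(-1\right) 45578 = - \frac{1}{34870} - -45578 = - \frac{1}{34870} + 45578 = \frac{1589304859}{34870}$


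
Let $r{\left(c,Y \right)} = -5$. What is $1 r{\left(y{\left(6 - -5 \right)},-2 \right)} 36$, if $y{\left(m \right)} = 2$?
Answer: $-180$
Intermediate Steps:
$1 r{\left(y{\left(6 - -5 \right)},-2 \right)} 36 = 1 \left(-5\right) 36 = \left(-5\right) 36 = -180$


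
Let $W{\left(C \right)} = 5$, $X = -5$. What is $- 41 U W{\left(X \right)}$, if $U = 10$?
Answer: $-2050$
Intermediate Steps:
$- 41 U W{\left(X \right)} = \left(-41\right) 10 \cdot 5 = \left(-410\right) 5 = -2050$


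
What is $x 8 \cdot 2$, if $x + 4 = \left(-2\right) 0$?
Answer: $-64$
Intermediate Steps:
$x = -4$ ($x = -4 - 0 = -4 + 0 = -4$)
$x 8 \cdot 2 = \left(-4\right) 8 \cdot 2 = \left(-32\right) 2 = -64$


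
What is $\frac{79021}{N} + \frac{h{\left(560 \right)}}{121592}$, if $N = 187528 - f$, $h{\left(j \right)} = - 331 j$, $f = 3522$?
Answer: $- \frac{3062378841}{2796707194} \approx -1.095$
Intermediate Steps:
$N = 184006$ ($N = 187528 - 3522 = 184006$)
$\frac{79021}{N} + \frac{h{\left(560 \right)}}{121592} = \frac{79021}{184006} + \frac{\left(-331\right) 560}{121592} = 79021 \cdot \frac{1}{184006} - \frac{23170}{15199} = \frac{79021}{184006} - \frac{23170}{15199} = - \frac{3062378841}{2796707194}$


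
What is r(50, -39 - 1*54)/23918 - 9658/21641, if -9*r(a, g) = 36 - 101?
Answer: -2077593731/4658484942 ≈ -0.44598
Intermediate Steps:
r(a, g) = 65/9 (r(a, g) = -(36 - 101)/9 = -⅑*(-65) = 65/9)
r(50, -39 - 1*54)/23918 - 9658/21641 = (65/9)/23918 - 9658/21641 = (65/9)*(1/23918) - 9658*1/21641 = 65/215262 - 9658/21641 = -2077593731/4658484942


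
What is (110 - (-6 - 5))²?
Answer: 14641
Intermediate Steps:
(110 - (-6 - 5))² = (110 - 1*(-11))² = (110 + 11)² = 121² = 14641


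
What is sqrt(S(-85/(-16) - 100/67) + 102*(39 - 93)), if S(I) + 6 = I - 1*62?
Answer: I*sqrt(400216259)/268 ≈ 74.647*I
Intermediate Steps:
S(I) = -68 + I (S(I) = -6 + (I - 1*62) = -6 + (I - 62) = -6 + (-62 + I) = -68 + I)
sqrt(S(-85/(-16) - 100/67) + 102*(39 - 93)) = sqrt((-68 + (-85/(-16) - 100/67)) + 102*(39 - 93)) = sqrt((-68 + (-85*(-1/16) - 100*1/67)) + 102*(-54)) = sqrt((-68 + (85/16 - 100/67)) - 5508) = sqrt((-68 + 4095/1072) - 5508) = sqrt(-68801/1072 - 5508) = sqrt(-5973377/1072) = I*sqrt(400216259)/268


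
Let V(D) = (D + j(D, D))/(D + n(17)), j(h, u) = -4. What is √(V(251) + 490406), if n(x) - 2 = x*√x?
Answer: √(124072965 + 8336902*√17)/√(253 + 17*√17) ≈ 700.29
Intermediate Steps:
n(x) = 2 + x^(3/2) (n(x) = 2 + x*√x = 2 + x^(3/2))
V(D) = (-4 + D)/(2 + D + 17*√17) (V(D) = (D - 4)/(D + (2 + 17^(3/2))) = (-4 + D)/(D + (2 + 17*√17)) = (-4 + D)/(2 + D + 17*√17))
√(V(251) + 490406) = √((-4 + 251)/(2 + 251 + 17*√17) + 490406) = √(247/(253 + 17*√17) + 490406) = √(490406 + 247/(253 + 17*√17))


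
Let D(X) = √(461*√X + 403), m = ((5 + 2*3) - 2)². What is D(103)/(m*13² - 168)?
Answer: √(403 + 461*√103)/13521 ≈ 0.0052722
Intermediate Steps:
m = 81 (m = ((5 + 6) - 2)² = (11 - 2)² = 9² = 81)
D(X) = √(403 + 461*√X)
D(103)/(m*13² - 168) = √(403 + 461*√103)/(81*13² - 168) = √(403 + 461*√103)/(81*169 - 168) = √(403 + 461*√103)/(13689 - 168) = √(403 + 461*√103)/13521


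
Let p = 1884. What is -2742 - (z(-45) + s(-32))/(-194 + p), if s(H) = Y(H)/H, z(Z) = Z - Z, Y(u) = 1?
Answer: -148287359/54080 ≈ -2742.0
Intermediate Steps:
z(Z) = 0
s(H) = 1/H
-2742 - (z(-45) + s(-32))/(-194 + p) = -2742 - (0 + 1/(-32))/(-194 + 1884) = -2742 - (0 - 1/32)/1690 = -2742 - (-1)/(32*1690) = -2742 - 1*(-1/54080) = -2742 + 1/54080 = -148287359/54080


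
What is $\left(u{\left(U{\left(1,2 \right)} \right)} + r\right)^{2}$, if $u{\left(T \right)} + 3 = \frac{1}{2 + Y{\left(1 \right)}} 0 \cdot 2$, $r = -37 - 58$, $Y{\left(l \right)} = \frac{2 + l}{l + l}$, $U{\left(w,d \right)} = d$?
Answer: $9604$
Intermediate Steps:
$Y{\left(l \right)} = \frac{2 + l}{2 l}$
$r = -95$ ($r = -37 - 58 = -95$)
$u{\left(T \right)} = -3$ ($u{\left(T \right)} = -3 + \frac{1}{2 + \frac{2 + 1}{2 \cdot 1}} \cdot 0 \cdot 2 = -3 + \frac{1}{2 + \frac{1}{2} \cdot 1 \cdot 3} \cdot 0 \cdot 2 = -3 + \frac{1}{2 + \frac{3}{2}} \cdot 0 \cdot 2 = -3 + \frac{1}{\frac{7}{2}} \cdot 0 \cdot 2 = -3 + \frac{2}{7} \cdot 0 \cdot 2 = -3 + 0 \cdot 2 = -3 + 0 = -3$)
$\left(u{\left(U{\left(1,2 \right)} \right)} + r\right)^{2} = \left(-3 - 95\right)^{2} = \left(-98\right)^{2} = 9604$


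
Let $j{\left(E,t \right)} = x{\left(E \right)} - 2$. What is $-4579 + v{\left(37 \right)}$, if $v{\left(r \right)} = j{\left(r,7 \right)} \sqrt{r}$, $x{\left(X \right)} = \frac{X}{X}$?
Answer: $-4579 - \sqrt{37} \approx -4585.1$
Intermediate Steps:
$x{\left(X \right)} = 1$
$j{\left(E,t \right)} = -1$ ($j{\left(E,t \right)} = 1 - 2 = -1$)
$v{\left(r \right)} = - \sqrt{r}$
$-4579 + v{\left(37 \right)} = -4579 - \sqrt{37}$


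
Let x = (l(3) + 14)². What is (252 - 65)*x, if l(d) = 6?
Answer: 74800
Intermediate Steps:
x = 400 (x = (6 + 14)² = 20² = 400)
(252 - 65)*x = (252 - 65)*400 = 187*400 = 74800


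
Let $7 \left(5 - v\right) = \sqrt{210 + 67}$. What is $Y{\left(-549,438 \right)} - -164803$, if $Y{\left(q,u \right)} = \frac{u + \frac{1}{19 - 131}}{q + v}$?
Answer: $\frac{2389728564271}{14500587} + \frac{49055 \sqrt{277}}{232009392} \approx 1.648 \cdot 10^{5}$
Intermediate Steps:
$v = 5 - \frac{\sqrt{277}}{7}$ ($v = 5 - \frac{\sqrt{210 + 67}}{7} = 5 - \frac{\sqrt{277}}{7} \approx 2.6224$)
$Y{\left(q,u \right)} = \frac{- \frac{1}{112} + u}{5 + q - \frac{\sqrt{277}}{7}}$ ($Y{\left(q,u \right)} = \frac{u + \frac{1}{19 - 131}}{q + \left(5 - \frac{\sqrt{277}}{7}\right)} = \frac{u + \frac{1}{-112}}{5 + q - \frac{\sqrt{277}}{7}} = \frac{u - \frac{1}{112}}{5 + q - \frac{\sqrt{277}}{7}} = \frac{- \frac{1}{112} + u}{5 + q - \frac{\sqrt{277}}{7}}$)
$Y{\left(-549,438 \right)} - -164803 = \frac{-1 + 112 \cdot 438}{16 \left(35 - \sqrt{277} + 7 \left(-549\right)\right)} - -164803 = \frac{-1 + 49056}{16 \left(35 - \sqrt{277} - 3843\right)} + 164803 = \frac{1}{16} \frac{1}{-3808 - \sqrt{277}} \cdot 49055 + 164803 = \frac{49055}{16 \left(-3808 - \sqrt{277}\right)} + 164803 = 164803 + \frac{49055}{16 \left(-3808 - \sqrt{277}\right)}$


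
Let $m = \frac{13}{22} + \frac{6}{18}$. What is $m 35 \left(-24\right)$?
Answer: $- \frac{8540}{11} \approx -776.36$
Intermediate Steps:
$m = \frac{61}{66}$ ($m = 13 \cdot \frac{1}{22} + 6 \cdot \frac{1}{18} = \frac{13}{22} + \frac{1}{3} = \frac{61}{66} \approx 0.92424$)
$m 35 \left(-24\right) = \frac{61}{66} \cdot 35 \left(-24\right) = \frac{2135}{66} \left(-24\right) = - \frac{8540}{11}$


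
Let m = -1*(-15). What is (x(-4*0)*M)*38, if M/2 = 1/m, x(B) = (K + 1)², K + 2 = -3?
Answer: 1216/15 ≈ 81.067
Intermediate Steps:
m = 15
K = -5 (K = -2 - 3 = -5)
x(B) = 16 (x(B) = (-5 + 1)² = (-4)² = 16)
M = 2/15 ≈ 0.13333
(x(-4*0)*M)*38 = (16*(2/15))*38 = (32/15)*38 = 1216/15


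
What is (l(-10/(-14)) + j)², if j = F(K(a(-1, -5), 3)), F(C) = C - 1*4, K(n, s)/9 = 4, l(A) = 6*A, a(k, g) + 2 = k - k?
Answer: 64516/49 ≈ 1316.7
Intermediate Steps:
a(k, g) = -2 (a(k, g) = -2 + (k - k) = -2 + 0 = -2)
K(n, s) = 36 (K(n, s) = 9*4 = 36)
F(C) = -4 + C (F(C) = C - 4 = -4 + C)
j = 32 (j = -4 + 36 = 32)
(l(-10/(-14)) + j)² = (6*(-10/(-14)) + 32)² = (6*(-10*(-1/14)) + 32)² = (6*(5/7) + 32)² = (30/7 + 32)² = (254/7)² = 64516/49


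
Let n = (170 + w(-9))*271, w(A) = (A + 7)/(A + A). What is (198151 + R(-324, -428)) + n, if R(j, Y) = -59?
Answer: 2197729/9 ≈ 2.4419e+5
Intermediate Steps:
w(A) = (7 + A)/(2*A) (w(A) = (7 + A)/((2*A)) = (7 + A)*(1/(2*A)) = (7 + A)/(2*A))
n = 414901/9 (n = (170 + (½)*(7 - 9)/(-9))*271 = (170 + (½)*(-⅑)*(-2))*271 = (170 + ⅑)*271 = (1531/9)*271 = 414901/9 ≈ 46100.)
(198151 + R(-324, -428)) + n = (198151 - 59) + 414901/9 = 198092 + 414901/9 = 2197729/9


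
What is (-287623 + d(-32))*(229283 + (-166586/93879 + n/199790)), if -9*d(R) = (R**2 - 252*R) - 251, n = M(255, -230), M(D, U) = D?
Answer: -1117009564013117705134/16880476869 ≈ -6.6172e+10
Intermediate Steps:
n = 255
d(R) = 251/9 + 28*R - R**2/9 (d(R) = -((R**2 - 252*R) - 251)/9 = -(-251 + R**2 - 252*R)/9 = 251/9 + 28*R - R**2/9)
(-287623 + d(-32))*(229283 + (-166586/93879 + n/199790)) = (-287623 + (251/9 + 28*(-32) - 1/9*(-32)**2))*(229283 + (-166586/93879 + 255/199790)) = (-287623 + (251/9 - 896 - 1/9*1024))*(229283 + (-166586*1/93879 + 255*(1/199790))) = (-287623 + (251/9 - 896 - 1024/9))*(229283 + (-166586/93879 + 51/39958)) = (-287623 - 8837/9)*(229283 - 6651655559/3751217082) = -2597444/9*860083654556647/3751217082 = -1117009564013117705134/16880476869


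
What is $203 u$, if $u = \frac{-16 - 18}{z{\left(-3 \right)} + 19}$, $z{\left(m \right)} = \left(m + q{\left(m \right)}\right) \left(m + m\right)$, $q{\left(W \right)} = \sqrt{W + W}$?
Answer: $- \frac{255374}{1585} - \frac{41412 i \sqrt{6}}{1585} \approx -161.12 - 63.999 i$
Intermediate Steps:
$q{\left(W \right)} = \sqrt{2} \sqrt{W}$ ($q{\left(W \right)} = \sqrt{2 W} = \sqrt{2} \sqrt{W}$)
$z{\left(m \right)} = 2 m \left(m + \sqrt{2} \sqrt{m}\right)$ ($z{\left(m \right)} = \left(m + \sqrt{2} \sqrt{m}\right) \left(m + m\right) = \left(m + \sqrt{2} \sqrt{m}\right) 2 m = 2 m \left(m + \sqrt{2} \sqrt{m}\right)$)
$u = - \frac{34}{37 - 6 i \sqrt{6}}$ ($u = \frac{-16 - 18}{2 \left(-3\right) \left(-3 + \sqrt{2} \sqrt{-3}\right) + 19} = - \frac{34}{2 \left(-3\right) \left(-3 + \sqrt{2} i \sqrt{3}\right) + 19} = - \frac{34}{2 \left(-3\right) \left(-3 + i \sqrt{6}\right) + 19} = - \frac{34}{\left(18 - 6 i \sqrt{6}\right) + 19} = - \frac{34}{37 - 6 i \sqrt{6}} \approx -0.79369 - 0.31527 i$)
$203 u = 203 \left(- \frac{1258}{1585} - \frac{204 i \sqrt{6}}{1585}\right) = - \frac{255374}{1585} - \frac{41412 i \sqrt{6}}{1585}$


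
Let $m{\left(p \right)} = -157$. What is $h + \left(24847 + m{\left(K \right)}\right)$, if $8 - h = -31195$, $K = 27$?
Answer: $55893$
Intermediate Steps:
$h = 31203$ ($h = 8 - -31195 = 8 + 31195 = 31203$)
$h + \left(24847 + m{\left(K \right)}\right) = 31203 + \left(24847 - 157\right) = 31203 + 24690 = 55893$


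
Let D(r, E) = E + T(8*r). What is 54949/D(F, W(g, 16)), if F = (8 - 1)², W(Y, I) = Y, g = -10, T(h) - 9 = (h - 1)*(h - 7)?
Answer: 54949/150534 ≈ 0.36503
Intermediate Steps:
T(h) = 9 + (-1 + h)*(-7 + h) (T(h) = 9 + (h - 1)*(h - 7) = 9 + (-1 + h)*(-7 + h))
F = 49 (F = 7² = 49)
D(r, E) = 16 + E - 64*r + 64*r² (D(r, E) = E + (16 + (8*r)² - 64*r) = E + (16 + 64*r² - 64*r) = E + (16 - 64*r + 64*r²) = 16 + E - 64*r + 64*r²)
54949/D(F, W(g, 16)) = 54949/(16 - 10 - 64*49 + 64*49²) = 54949/(16 - 10 - 3136 + 64*2401) = 54949/(16 - 10 - 3136 + 153664) = 54949/150534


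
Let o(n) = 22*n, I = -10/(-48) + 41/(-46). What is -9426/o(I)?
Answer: 2601576/4147 ≈ 627.34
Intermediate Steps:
I = -377/552 (I = -10*(-1/48) + 41*(-1/46) = 5/24 - 41/46 = -377/552 ≈ -0.68297)
-9426/o(I) = -9426/(22*(-377/552)) = -9426/(-4147/276) = -9426*(-276/4147) = 2601576/4147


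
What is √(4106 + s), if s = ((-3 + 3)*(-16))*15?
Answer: √4106 ≈ 64.078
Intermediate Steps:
s = 0 (s = (0*(-16))*15 = 0*15 = 0)
√(4106 + s) = √(4106 + 0) = √4106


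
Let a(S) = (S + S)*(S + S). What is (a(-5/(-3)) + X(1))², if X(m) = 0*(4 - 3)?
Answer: 10000/81 ≈ 123.46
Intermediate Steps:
X(m) = 0 (X(m) = 0*1 = 0)
a(S) = 4*S² (a(S) = (2*S)*(2*S) = 4*S²)
(a(-5/(-3)) + X(1))² = (4*(-5/(-3))² + 0)² = (4*(-5*(-⅓))² + 0)² = (4*(5/3)² + 0)² = (4*(25/9) + 0)² = (100/9 + 0)² = (100/9)² = 10000/81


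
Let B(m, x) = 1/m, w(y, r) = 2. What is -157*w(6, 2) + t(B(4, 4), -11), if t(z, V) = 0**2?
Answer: -314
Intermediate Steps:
B(m, x) = 1/m
t(z, V) = 0
-157*w(6, 2) + t(B(4, 4), -11) = -157*2 + 0 = -314 + 0 = -314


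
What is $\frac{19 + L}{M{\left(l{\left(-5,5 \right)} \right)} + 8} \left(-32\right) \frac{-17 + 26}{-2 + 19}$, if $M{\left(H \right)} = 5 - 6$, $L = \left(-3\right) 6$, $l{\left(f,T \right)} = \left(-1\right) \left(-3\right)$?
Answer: $- \frac{288}{119} \approx -2.4202$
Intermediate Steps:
$l{\left(f,T \right)} = 3$
$L = -18$
$M{\left(H \right)} = -1$ ($M{\left(H \right)} = 5 - 6 = -1$)
$\frac{19 + L}{M{\left(l{\left(-5,5 \right)} \right)} + 8} \left(-32\right) \frac{-17 + 26}{-2 + 19} = \frac{19 - 18}{-1 + 8} \left(-32\right) \frac{-17 + 26}{-2 + 19} = 1 \cdot \frac{1}{7} \left(-32\right) \frac{9}{17} = 1 \cdot \frac{1}{7} \left(-32\right) 9 \cdot \frac{1}{17} = \frac{1}{7} \left(-32\right) \frac{9}{17} = \left(- \frac{32}{7}\right) \frac{9}{17} = - \frac{288}{119}$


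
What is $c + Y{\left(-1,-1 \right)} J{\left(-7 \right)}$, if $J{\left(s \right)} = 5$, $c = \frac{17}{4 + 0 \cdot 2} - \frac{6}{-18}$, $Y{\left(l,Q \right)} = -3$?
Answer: $- \frac{125}{12} \approx -10.417$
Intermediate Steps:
$c = \frac{55}{12}$ ($c = \frac{17}{4 + 0} - - \frac{1}{3} = \frac{17}{4} + \frac{1}{3} = \frac{55}{12} \approx 4.5833$)
$c + Y{\left(-1,-1 \right)} J{\left(-7 \right)} = \frac{55}{12} - 15 = - \frac{125}{12}$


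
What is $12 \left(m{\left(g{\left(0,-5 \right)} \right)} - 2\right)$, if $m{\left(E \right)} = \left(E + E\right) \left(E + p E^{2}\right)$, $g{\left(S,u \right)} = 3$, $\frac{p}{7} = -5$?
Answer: $-22488$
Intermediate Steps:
$p = -35$ ($p = 7 \left(-5\right) = -35$)
$m{\left(E \right)} = 2 E \left(E - 35 E^{2}\right)$ ($m{\left(E \right)} = \left(E + E\right) \left(E - 35 E^{2}\right) = 2 E \left(E - 35 E^{2}\right)$)
$12 \left(m{\left(g{\left(0,-5 \right)} \right)} - 2\right) = 12 \left(3^{2} \left(2 - 210\right) - 2\right) = 12 \left(9 \left(2 - 210\right) - 2\right) = 12 \left(9 \left(-208\right) - 2\right) = 12 \left(-1872 - 2\right) = 12 \left(-1874\right) = -22488$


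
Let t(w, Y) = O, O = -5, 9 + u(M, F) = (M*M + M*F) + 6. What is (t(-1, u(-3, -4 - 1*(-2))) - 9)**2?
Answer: 196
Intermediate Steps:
u(M, F) = -3 + M**2 + F*M (u(M, F) = -9 + ((M*M + M*F) + 6) = -9 + ((M**2 + F*M) + 6) = -9 + (6 + M**2 + F*M) = -3 + M**2 + F*M)
t(w, Y) = -5
(t(-1, u(-3, -4 - 1*(-2))) - 9)**2 = (-5 - 9)**2 = (-14)**2 = 196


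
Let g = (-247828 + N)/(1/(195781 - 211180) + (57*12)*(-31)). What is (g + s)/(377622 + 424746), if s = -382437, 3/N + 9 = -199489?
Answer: -2767916486790196341/5807376093559261312 ≈ -0.47662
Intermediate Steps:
N = -3/199498 (N = 3/(-9 - 199489) = 3/(-199498) = 3*(-1/199498) = -3/199498 ≈ -1.5038e-5)
g = 761344890153453/65140166160706 (g = (-247828 - 3/199498)/(1/(195781 - 211180) + (57*12)*(-31)) = -49441190347/(199498*(1/(-15399) + 684*(-31))) = -49441190347/(199498*(-1/15399 - 21204)) = -49441190347/(199498*(-326520397/15399)) = -49441190347/199498*(-15399/326520397) = 761344890153453/65140166160706 ≈ 11.688)
(g + s)/(377622 + 424746) = (761344890153453/65140166160706 - 382437)/(377622 + 424746) = -24911248381111767069/65140166160706/802368 = -24911248381111767069/65140166160706*1/802368 = -2767916486790196341/5807376093559261312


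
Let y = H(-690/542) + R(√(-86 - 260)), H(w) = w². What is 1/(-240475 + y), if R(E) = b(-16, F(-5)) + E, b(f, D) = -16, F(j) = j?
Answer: -648549411070573/155969246254150231231 - 5393580481*I*√346/311938492508300462462 ≈ -4.1582e-6 - 3.2162e-10*I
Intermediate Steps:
R(E) = -16 + E
y = -1056031/73441 + I*√346 (y = (-690/542)² + (-16 + √(-86 - 260)) = (-690*1/542)² + (-16 + √(-346)) = (-345/271)² + (-16 + I*√346) = 119025/73441 + (-16 + I*√346) = -1056031/73441 + I*√346 ≈ -14.379 + 18.601*I)
1/(-240475 + y) = 1/(-240475 + (-1056031/73441 + I*√346)) = 1/(-17661780506/73441 + I*√346)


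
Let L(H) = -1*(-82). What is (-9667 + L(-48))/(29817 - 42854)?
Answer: 9585/13037 ≈ 0.73522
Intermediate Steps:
L(H) = 82
(-9667 + L(-48))/(29817 - 42854) = (-9667 + 82)/(29817 - 42854) = -9585/(-13037) = -9585*(-1/13037) = 9585/13037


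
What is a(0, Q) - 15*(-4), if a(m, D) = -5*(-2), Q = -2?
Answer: 70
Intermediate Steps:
a(m, D) = 10
a(0, Q) - 15*(-4) = 10 - 15*(-4) = 10 + 60 = 70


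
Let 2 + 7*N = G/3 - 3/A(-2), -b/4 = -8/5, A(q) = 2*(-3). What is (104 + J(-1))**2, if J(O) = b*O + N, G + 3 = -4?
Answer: 415385161/44100 ≈ 9419.2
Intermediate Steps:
G = -7 (G = -3 - 4 = -7)
A(q) = -6
b = 32/5 (b = -(-32)/5 = -4*(-8/5) = 32/5 ≈ 6.4000)
N = -23/42 (N = -2/7 + (-7/3 - 3/(-6))/7 = -2/7 + (-7*1/3 - 3*(-1/6))/7 = -2/7 + (-7/3 + 1/2)/7 = -2/7 + (1/7)*(-11/6) = -2/7 - 11/42 = -23/42 ≈ -0.54762)
J(O) = -23/42 + 32*O/5 (J(O) = 32*O/5 - 23/42 = -23/42 + 32*O/5)
(104 + J(-1))**2 = (104 + (-23/42 + (32/5)*(-1)))**2 = (104 + (-23/42 - 32/5))**2 = (104 - 1459/210)**2 = (20381/210)**2 = 415385161/44100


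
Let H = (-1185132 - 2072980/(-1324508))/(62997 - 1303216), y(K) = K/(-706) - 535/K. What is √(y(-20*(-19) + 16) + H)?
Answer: I*√87545393137955794663284643130513/9567789585749274 ≈ 0.97792*I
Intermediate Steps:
y(K) = -535/K - K/706 (y(K) = K*(-1/706) - 535/K = -K/706 - 535/K = -535/K - K/706)
H = 392428685519/410669996813 (H = (-1185132 - 2072980*(-1/1324508))/(-1240219) = (-1185132 + 518245/331127)*(-1/1240219) = -392428685519/331127*(-1/1240219) = 392428685519/410669996813 ≈ 0.95558)
√(y(-20*(-19) + 16) + H) = √((-535/(-20*(-19) + 16) - (-20*(-19) + 16)/706) + 392428685519/410669996813) = √((-535/(380 + 16) - (380 + 16)/706) + 392428685519/410669996813) = √((-535/396 - 1/706*396) + 392428685519/410669996813) = √((-535*1/396 - 198/353) + 392428685519/410669996813) = √((-535/396 - 198/353) + 392428685519/410669996813) = √(-267263/139788 + 392428685519/410669996813) = √(-54900074266902847/57406737514495644) = I*√87545393137955794663284643130513/9567789585749274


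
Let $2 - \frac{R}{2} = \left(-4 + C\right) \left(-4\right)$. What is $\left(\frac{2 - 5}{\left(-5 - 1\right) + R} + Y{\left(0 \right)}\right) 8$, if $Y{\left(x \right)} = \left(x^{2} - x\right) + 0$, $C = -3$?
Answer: $\frac{12}{29} \approx 0.41379$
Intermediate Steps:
$Y{\left(x \right)} = x^{2} - x$
$R = -52$ ($R = 4 - 2 \left(-4 - 3\right) \left(-4\right) = 4 - 2 \left(\left(-7\right) \left(-4\right)\right) = 4 - 56 = -52$)
$\left(\frac{2 - 5}{\left(-5 - 1\right) + R} + Y{\left(0 \right)}\right) 8 = \left(\frac{2 - 5}{\left(-5 - 1\right) - 52} + 0 \left(-1 + 0\right)\right) 8 = \left(- \frac{3}{\left(-5 - 1\right) - 52} + 0 \left(-1\right)\right) 8 = \left(- \frac{3}{-6 - 52} + 0\right) 8 = \left(- \frac{3}{-58} + 0\right) 8 = \left(\left(-3\right) \left(- \frac{1}{58}\right) + 0\right) 8 = \left(\frac{3}{58} + 0\right) 8 = \frac{3}{58} \cdot 8 = \frac{12}{29}$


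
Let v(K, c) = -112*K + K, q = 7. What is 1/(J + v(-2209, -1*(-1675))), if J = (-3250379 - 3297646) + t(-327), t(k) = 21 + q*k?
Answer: -1/6305094 ≈ -1.5860e-7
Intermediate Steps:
t(k) = 21 + 7*k
v(K, c) = -111*K
J = -6550293 (J = (-3250379 - 3297646) + (21 + 7*(-327)) = -6548025 + (21 - 2289) = -6548025 - 2268 = -6550293)
1/(J + v(-2209, -1*(-1675))) = 1/(-6550293 - 111*(-2209)) = 1/(-6550293 + 245199) = 1/(-6305094) = -1/6305094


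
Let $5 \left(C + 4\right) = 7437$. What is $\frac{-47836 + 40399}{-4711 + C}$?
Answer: $\frac{37185}{16138} \approx 2.3042$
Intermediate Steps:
$C = \frac{7417}{5}$ ($C = -4 + \frac{1}{5} \cdot 7437 = -4 + \frac{7437}{5} = \frac{7417}{5} \approx 1483.4$)
$\frac{-47836 + 40399}{-4711 + C} = \frac{-47836 + 40399}{-4711 + \frac{7417}{5}} = - \frac{7437}{- \frac{16138}{5}} = \left(-7437\right) \left(- \frac{5}{16138}\right) = \frac{37185}{16138}$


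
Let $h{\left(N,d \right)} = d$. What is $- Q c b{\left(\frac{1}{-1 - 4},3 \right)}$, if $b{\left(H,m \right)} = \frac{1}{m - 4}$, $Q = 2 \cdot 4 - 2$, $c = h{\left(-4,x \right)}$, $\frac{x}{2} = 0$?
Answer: $0$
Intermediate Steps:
$x = 0$ ($x = 2 \cdot 0 = 0$)
$c = 0$
$Q = 6$ ($Q = 8 - 2 = 6$)
$b{\left(H,m \right)} = \frac{1}{-4 + m}$
$- Q c b{\left(\frac{1}{-1 - 4},3 \right)} = - \frac{6 \cdot 0}{-4 + 3} = - \frac{0}{-1} = - 0 \left(-1\right) = \left(-1\right) 0 = 0$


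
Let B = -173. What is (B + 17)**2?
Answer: 24336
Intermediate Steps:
(B + 17)**2 = (-173 + 17)**2 = (-156)**2 = 24336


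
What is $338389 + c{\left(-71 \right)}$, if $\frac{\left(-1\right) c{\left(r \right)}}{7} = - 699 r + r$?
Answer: $-8517$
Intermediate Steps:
$c{\left(r \right)} = 4886 r$ ($c{\left(r \right)} = - 7 \left(- 699 r + r\right) = - 7 \left(- 698 r\right) = 4886 r$)
$338389 + c{\left(-71 \right)} = 338389 + 4886 \left(-71\right) = 338389 - 346906 = -8517$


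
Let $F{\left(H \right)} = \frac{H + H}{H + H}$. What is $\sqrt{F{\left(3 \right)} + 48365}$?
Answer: $3 \sqrt{5374} \approx 219.92$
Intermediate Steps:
$F{\left(H \right)} = 1$ ($F{\left(H \right)} = \frac{2 H}{2 H} = 2 H \frac{1}{2 H} = 1$)
$\sqrt{F{\left(3 \right)} + 48365} = \sqrt{1 + 48365} = \sqrt{48366} = 3 \sqrt{5374}$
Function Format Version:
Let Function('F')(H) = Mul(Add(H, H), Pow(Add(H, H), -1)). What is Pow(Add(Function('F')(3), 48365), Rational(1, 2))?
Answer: Mul(3, Pow(5374, Rational(1, 2))) ≈ 219.92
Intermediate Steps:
Function('F')(H) = 1 (Function('F')(H) = Mul(Mul(2, H), Pow(Mul(2, H), -1)) = Mul(Mul(2, H), Mul(Rational(1, 2), Pow(H, -1))) = 1)
Pow(Add(Function('F')(3), 48365), Rational(1, 2)) = Pow(Add(1, 48365), Rational(1, 2)) = Pow(48366, Rational(1, 2)) = Mul(3, Pow(5374, Rational(1, 2)))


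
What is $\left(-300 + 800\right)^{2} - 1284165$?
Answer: $-1034165$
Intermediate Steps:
$\left(-300 + 800\right)^{2} - 1284165 = 500^{2} - 1284165 = 250000 - 1284165 = -1034165$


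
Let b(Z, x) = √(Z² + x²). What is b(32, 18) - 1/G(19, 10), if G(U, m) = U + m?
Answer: -1/29 + 2*√337 ≈ 36.681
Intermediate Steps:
b(32, 18) - 1/G(19, 10) = √(32² + 18²) - 1/(19 + 10) = √(1024 + 324) - 1/29 = √1348 - 1*1/29 = 2*√337 - 1/29 = -1/29 + 2*√337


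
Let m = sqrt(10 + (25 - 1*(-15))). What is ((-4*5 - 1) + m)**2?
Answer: 491 - 210*sqrt(2) ≈ 194.02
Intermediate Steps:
m = 5*sqrt(2) (m = sqrt(10 + (25 + 15)) = sqrt(10 + 40) = sqrt(50) = 5*sqrt(2) ≈ 7.0711)
((-4*5 - 1) + m)**2 = ((-4*5 - 1) + 5*sqrt(2))**2 = ((-20 - 1) + 5*sqrt(2))**2 = (-21 + 5*sqrt(2))**2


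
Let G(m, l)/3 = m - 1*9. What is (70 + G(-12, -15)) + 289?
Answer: 296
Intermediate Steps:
G(m, l) = -27 + 3*m (G(m, l) = 3*(m - 1*9) = 3*(m - 9) = 3*(-9 + m) = -27 + 3*m)
(70 + G(-12, -15)) + 289 = (70 + (-27 + 3*(-12))) + 289 = (70 + (-27 - 36)) + 289 = (70 - 63) + 289 = 7 + 289 = 296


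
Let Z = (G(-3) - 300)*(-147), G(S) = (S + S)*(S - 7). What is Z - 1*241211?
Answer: -205931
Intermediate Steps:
G(S) = 2*S*(-7 + S) (G(S) = (2*S)*(-7 + S) = 2*S*(-7 + S))
Z = 35280 (Z = (2*(-3)*(-7 - 3) - 300)*(-147) = (2*(-3)*(-10) - 300)*(-147) = (60 - 300)*(-147) = -240*(-147) = 35280)
Z - 1*241211 = 35280 - 1*241211 = 35280 - 241211 = -205931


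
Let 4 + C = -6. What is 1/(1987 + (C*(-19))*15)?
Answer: 1/4837 ≈ 0.00020674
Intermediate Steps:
C = -10 (C = -4 - 6 = -10)
1/(1987 + (C*(-19))*15) = 1/(1987 - 10*(-19)*15) = 1/(1987 + 190*15) = 1/(1987 + 2850) = 1/4837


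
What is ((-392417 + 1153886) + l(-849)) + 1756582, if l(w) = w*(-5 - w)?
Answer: 1801495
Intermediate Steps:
((-392417 + 1153886) + l(-849)) + 1756582 = ((-392417 + 1153886) - 1*(-849)*(5 - 849)) + 1756582 = (761469 - 1*(-849)*(-844)) + 1756582 = (761469 - 716556) + 1756582 = 44913 + 1756582 = 1801495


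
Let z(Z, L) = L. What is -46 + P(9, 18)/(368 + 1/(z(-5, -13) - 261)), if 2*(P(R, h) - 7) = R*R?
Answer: -4625211/100831 ≈ -45.871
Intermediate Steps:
P(R, h) = 7 + R**2/2 (P(R, h) = 7 + (R*R)/2 = 7 + R**2/2)
-46 + P(9, 18)/(368 + 1/(z(-5, -13) - 261)) = -46 + (7 + (1/2)*9**2)/(368 + 1/(-13 - 261)) = -46 + (7 + (1/2)*81)/(368 + 1/(-274)) = -46 + (7 + 81/2)/(368 - 1/274) = -46 + 95/(2*(100831/274)) = -46 + (95/2)*(274/100831) = -46 + 13015/100831 = -4625211/100831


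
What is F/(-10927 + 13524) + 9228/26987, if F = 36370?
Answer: 1005482306/70085239 ≈ 14.347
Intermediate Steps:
F/(-10927 + 13524) + 9228/26987 = 36370/(-10927 + 13524) + 9228/26987 = 36370/2597 + 9228*(1/26987) = 36370*(1/2597) + 9228/26987 = 36370/2597 + 9228/26987 = 1005482306/70085239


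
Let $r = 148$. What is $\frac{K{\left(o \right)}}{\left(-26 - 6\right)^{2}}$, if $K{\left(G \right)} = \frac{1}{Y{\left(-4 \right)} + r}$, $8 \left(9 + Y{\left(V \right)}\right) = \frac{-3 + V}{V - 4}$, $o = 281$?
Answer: $\frac{1}{142448} \approx 7.0201 \cdot 10^{-6}$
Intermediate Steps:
$Y{\left(V \right)} = -9 + \frac{-3 + V}{8 \left(-4 + V\right)}$ ($Y{\left(V \right)} = -9 + \frac{\left(-3 + V\right) \frac{1}{V - 4}}{8} = -9 + \frac{\left(-3 + V\right) \frac{1}{-4 + V}}{8} = -9 + \frac{\frac{1}{-4 + V} \left(-3 + V\right)}{8} = -9 + \frac{-3 + V}{8 \left(-4 + V\right)}$)
$K{\left(G \right)} = \frac{64}{8903}$ ($K{\left(G \right)} = \frac{1}{\frac{285 - -284}{8 \left(-4 - 4\right)} + 148} = \frac{1}{\frac{285 + 284}{8 \left(-8\right)} + 148} = \frac{1}{\frac{1}{8} \left(- \frac{1}{8}\right) 569 + 148} = \frac{1}{- \frac{569}{64} + 148} = \frac{1}{\frac{8903}{64}} = \frac{64}{8903}$)
$\frac{K{\left(o \right)}}{\left(-26 - 6\right)^{2}} = \frac{64}{8903 \left(-26 - 6\right)^{2}} = \frac{64}{8903 \left(-32\right)^{2}} = \frac{64}{8903 \cdot 1024} = \frac{64}{8903} \cdot \frac{1}{1024} = \frac{1}{142448}$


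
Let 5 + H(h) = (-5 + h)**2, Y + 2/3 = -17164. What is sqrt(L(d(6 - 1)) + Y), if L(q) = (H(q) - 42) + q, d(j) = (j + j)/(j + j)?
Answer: 8*I*sqrt(2418)/3 ≈ 131.13*I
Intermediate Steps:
Y = -51494/3 (Y = -2/3 - 17164 = -51494/3 ≈ -17165.)
H(h) = -5 + (-5 + h)**2
d(j) = 1 (d(j) = (2*j)/((2*j)) = (2*j)*(1/(2*j)) = 1)
L(q) = -47 + q + (-5 + q)**2 (L(q) = ((-5 + (-5 + q)**2) - 42) + q = (-47 + (-5 + q)**2) + q = -47 + q + (-5 + q)**2)
sqrt(L(d(6 - 1)) + Y) = sqrt((-47 + 1 + (-5 + 1)**2) - 51494/3) = sqrt((-47 + 1 + (-4)**2) - 51494/3) = sqrt((-47 + 1 + 16) - 51494/3) = sqrt(-30 - 51494/3) = sqrt(-51584/3) = 8*I*sqrt(2418)/3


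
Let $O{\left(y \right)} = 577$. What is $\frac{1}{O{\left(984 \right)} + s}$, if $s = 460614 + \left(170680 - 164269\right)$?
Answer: $\frac{1}{467602} \approx 2.1386 \cdot 10^{-6}$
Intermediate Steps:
$s = 467025$ ($s = 460614 + \left(170680 - 164269\right) = 460614 + 6411 = 467025$)
$\frac{1}{O{\left(984 \right)} + s} = \frac{1}{577 + 467025} = \frac{1}{467602}$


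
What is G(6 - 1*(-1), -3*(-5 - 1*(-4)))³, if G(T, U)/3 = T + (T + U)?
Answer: 132651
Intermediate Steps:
G(T, U) = 3*U + 6*T (G(T, U) = 3*(T + (T + U)) = 3*(U + 2*T) = 3*U + 6*T)
G(6 - 1*(-1), -3*(-5 - 1*(-4)))³ = (3*(-3*(-5 - 1*(-4))) + 6*(6 - 1*(-1)))³ = (3*(-3*(-5 + 4)) + 6*(6 + 1))³ = (3*(-3*(-1)) + 6*7)³ = (3*3 + 42)³ = (9 + 42)³ = 51³ = 132651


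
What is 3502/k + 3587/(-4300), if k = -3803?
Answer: -28699961/16352900 ≈ -1.7550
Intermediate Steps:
3502/k + 3587/(-4300) = 3502/(-3803) + 3587/(-4300) = 3502*(-1/3803) + 3587*(-1/4300) = -3502/3803 - 3587/4300 = -28699961/16352900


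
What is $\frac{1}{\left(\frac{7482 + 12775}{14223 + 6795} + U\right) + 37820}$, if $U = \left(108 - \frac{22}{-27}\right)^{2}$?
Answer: $\frac{5107374}{253640506195} \approx 2.0136 \cdot 10^{-5}$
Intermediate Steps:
$U = \frac{8631844}{729}$ ($U = \left(108 - - \frac{22}{27}\right)^{2} = \left(108 + \frac{22}{27}\right)^{2} = \left(\frac{2938}{27}\right)^{2} = \frac{8631844}{729} \approx 11841.0$)
$\frac{1}{\left(\frac{7482 + 12775}{14223 + 6795} + U\right) + 37820} = \frac{1}{\left(\frac{7482 + 12775}{14223 + 6795} + \frac{8631844}{729}\right) + 37820} = \frac{1}{\left(\frac{20257}{21018} + \frac{8631844}{729}\right) + 37820} = \frac{1}{\frac{60479621515}{5107374} + 37820} = \frac{1}{\frac{253640506195}{5107374}} = \frac{5107374}{253640506195}$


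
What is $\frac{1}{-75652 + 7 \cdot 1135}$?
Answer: $- \frac{1}{67707} \approx -1.477 \cdot 10^{-5}$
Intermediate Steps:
$\frac{1}{-75652 + 7 \cdot 1135} = \frac{1}{-75652 + 7945} = \frac{1}{-67707} = - \frac{1}{67707}$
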